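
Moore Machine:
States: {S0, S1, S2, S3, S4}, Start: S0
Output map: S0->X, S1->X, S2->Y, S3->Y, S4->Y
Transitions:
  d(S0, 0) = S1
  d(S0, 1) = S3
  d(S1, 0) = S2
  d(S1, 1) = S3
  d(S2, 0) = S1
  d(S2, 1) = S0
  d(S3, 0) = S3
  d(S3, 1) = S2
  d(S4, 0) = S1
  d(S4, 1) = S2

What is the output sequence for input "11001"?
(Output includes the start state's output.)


Start: S0 (output X)
  --1--> S3 (output Y)
  --1--> S2 (output Y)
  --0--> S1 (output X)
  --0--> S2 (output Y)
  --1--> S0 (output X)

"XYYXYX"


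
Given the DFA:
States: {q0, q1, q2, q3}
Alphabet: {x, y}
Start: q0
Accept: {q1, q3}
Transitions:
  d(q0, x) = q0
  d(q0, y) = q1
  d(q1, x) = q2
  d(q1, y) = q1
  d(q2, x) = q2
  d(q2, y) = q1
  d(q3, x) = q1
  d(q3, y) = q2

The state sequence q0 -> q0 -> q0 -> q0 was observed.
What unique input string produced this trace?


Trace back each transition to find the symbol:
  q0 --[x]--> q0
  q0 --[x]--> q0
  q0 --[x]--> q0

"xxx"


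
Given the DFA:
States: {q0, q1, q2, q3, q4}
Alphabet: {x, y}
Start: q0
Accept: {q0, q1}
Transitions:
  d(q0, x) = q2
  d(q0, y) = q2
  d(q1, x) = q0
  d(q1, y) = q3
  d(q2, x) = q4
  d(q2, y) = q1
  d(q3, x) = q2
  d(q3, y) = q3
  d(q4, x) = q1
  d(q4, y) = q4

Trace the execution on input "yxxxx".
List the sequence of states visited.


Input: yxxxx
d(q0, y) = q2
d(q2, x) = q4
d(q4, x) = q1
d(q1, x) = q0
d(q0, x) = q2


q0 -> q2 -> q4 -> q1 -> q0 -> q2


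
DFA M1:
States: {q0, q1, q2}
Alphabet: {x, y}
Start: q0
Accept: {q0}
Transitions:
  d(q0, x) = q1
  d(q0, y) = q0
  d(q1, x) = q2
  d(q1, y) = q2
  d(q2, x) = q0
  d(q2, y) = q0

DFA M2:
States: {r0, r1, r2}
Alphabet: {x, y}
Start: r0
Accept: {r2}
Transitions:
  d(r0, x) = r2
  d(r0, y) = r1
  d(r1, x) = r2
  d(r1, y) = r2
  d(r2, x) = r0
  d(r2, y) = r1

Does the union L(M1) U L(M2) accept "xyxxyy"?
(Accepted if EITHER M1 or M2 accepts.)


M1: final=q0 accepted=True
M2: final=r2 accepted=True

Yes, union accepts


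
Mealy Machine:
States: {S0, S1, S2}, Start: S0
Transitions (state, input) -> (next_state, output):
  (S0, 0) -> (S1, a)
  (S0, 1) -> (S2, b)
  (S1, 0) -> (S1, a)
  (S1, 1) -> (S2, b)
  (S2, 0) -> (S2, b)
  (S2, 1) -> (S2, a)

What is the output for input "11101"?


Step-by-step:
  (S0, 1) -> (S2, b)
  (S2, 1) -> (S2, a)
  (S2, 1) -> (S2, a)
  (S2, 0) -> (S2, b)
  (S2, 1) -> (S2, a)

"baaba"


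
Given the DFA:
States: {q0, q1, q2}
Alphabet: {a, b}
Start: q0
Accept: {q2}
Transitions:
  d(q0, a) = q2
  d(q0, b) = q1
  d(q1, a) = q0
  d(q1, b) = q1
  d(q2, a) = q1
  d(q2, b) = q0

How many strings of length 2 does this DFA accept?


Enumerating all length-2 strings:
  "aa" -> q1 [reject]
  "ab" -> q0 [reject]
  "ba" -> q0 [reject]
  "bb" -> q1 [reject]

0 out of 4


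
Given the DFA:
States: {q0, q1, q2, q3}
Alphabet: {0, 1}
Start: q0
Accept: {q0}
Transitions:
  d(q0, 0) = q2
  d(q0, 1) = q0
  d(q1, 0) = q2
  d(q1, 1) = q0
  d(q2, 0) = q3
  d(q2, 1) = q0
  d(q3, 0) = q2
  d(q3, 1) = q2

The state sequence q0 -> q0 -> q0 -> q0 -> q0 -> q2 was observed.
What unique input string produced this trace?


Trace back each transition to find the symbol:
  q0 --[1]--> q0
  q0 --[1]--> q0
  q0 --[1]--> q0
  q0 --[1]--> q0
  q0 --[0]--> q2

"11110"


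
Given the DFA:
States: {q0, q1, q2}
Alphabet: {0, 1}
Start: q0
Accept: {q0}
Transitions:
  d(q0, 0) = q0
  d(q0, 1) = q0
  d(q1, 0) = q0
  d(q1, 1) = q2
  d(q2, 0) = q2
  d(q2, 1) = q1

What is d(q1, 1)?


Looking up transition d(q1, 1)

q2


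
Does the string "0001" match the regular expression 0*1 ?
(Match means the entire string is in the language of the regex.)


|string| = 4; first = '0'; last = '1'

Yes, "0001" matches 0*1


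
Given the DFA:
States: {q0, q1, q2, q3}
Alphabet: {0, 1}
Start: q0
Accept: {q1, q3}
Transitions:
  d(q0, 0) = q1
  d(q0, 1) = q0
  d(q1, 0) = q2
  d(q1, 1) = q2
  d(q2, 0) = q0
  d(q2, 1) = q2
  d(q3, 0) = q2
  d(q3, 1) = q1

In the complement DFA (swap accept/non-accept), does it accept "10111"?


Trace: q0 -> q0 -> q1 -> q2 -> q2 -> q2
Final: q2
Original accept: {q1, q3}
Complement: q2 is not in original accept

Yes, complement accepts (original rejects)


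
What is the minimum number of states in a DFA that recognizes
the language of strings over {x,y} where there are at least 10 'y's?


States: count = 0, 1, ..., 9, and a final '>= 10' state.
Total: 10 + 1 = 11. Accept = '>= 10' state.

11


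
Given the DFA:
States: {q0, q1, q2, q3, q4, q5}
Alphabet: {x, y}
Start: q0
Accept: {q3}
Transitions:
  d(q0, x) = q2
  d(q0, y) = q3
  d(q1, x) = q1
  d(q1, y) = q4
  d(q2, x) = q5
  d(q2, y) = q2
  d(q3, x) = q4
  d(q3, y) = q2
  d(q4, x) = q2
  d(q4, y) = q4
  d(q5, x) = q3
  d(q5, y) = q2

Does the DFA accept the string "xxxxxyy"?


Trace: q0 -> q2 -> q5 -> q3 -> q4 -> q2 -> q2 -> q2
Final state: q2
Accept states: {q3}

No, rejected (final state q2 is not an accept state)


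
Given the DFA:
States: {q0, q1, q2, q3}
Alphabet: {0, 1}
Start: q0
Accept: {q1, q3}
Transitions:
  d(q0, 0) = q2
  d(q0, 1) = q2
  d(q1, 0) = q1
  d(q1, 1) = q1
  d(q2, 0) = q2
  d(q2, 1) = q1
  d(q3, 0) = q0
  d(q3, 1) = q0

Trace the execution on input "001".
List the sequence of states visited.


Input: 001
d(q0, 0) = q2
d(q2, 0) = q2
d(q2, 1) = q1


q0 -> q2 -> q2 -> q1


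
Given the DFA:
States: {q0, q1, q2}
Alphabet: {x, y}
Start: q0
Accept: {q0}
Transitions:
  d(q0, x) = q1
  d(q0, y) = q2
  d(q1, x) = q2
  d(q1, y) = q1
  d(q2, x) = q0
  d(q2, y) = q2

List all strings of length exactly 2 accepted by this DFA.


All strings of length 2: 4 total
Accepted: 1

"yx"


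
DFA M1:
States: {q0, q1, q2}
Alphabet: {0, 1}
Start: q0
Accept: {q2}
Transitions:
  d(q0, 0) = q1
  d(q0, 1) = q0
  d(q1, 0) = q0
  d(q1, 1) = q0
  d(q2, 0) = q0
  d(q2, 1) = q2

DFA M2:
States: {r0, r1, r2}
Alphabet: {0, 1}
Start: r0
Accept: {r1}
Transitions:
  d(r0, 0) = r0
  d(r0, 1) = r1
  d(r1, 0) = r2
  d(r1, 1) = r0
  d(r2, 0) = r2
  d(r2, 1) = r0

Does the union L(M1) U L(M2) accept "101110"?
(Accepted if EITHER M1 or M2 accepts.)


M1: final=q1 accepted=False
M2: final=r0 accepted=False

No, union rejects (neither accepts)


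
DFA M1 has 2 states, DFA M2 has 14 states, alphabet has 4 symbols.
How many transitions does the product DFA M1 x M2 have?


Product DFA has 2 * 14 = 28 states.
Each has 4 transitions: 28 * 4 = 112

112


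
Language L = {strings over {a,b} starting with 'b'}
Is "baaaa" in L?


first symbol = 'b'

Yes, "baaaa" is in L


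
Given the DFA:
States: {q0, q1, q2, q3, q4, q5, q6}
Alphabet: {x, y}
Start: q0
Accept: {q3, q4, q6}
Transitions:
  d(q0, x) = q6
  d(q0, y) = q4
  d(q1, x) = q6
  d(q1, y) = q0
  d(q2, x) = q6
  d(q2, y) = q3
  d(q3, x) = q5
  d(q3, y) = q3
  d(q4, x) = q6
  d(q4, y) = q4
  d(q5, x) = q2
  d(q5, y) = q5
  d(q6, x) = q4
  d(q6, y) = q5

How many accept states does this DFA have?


Accept states listed: {q3, q4, q6}
Counting: q3(1) q4(2) q6(3)

3


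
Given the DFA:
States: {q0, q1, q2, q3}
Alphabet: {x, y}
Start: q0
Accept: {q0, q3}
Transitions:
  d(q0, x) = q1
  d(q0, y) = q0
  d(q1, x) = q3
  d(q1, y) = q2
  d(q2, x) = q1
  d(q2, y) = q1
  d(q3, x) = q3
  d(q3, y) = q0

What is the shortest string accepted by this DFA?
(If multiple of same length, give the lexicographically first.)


BFS by string length (lex-first path to each state shown):
  len 0: q0<-""
Found accept state at length 0.

"" (empty string)


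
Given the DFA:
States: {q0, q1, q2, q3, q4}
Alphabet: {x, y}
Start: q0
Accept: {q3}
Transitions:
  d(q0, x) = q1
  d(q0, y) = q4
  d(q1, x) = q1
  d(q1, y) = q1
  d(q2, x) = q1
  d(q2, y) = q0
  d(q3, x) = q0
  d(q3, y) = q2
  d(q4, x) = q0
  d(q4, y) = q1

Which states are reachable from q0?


BFS from q0:
  layer 0: {q0}
  layer 1: {q1, q4}

{q0, q1, q4}


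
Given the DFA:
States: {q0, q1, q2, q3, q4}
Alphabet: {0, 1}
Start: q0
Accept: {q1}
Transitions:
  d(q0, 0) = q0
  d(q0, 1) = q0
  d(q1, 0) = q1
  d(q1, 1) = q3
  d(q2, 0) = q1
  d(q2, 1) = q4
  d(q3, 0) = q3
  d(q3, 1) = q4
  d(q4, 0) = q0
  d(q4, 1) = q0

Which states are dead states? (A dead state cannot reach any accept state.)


Forward reachability from each state:
  q0 -> reaches {q0}, no accept state (dead)
  q1 -> reaches accept state q1 (live)
  q2 -> reaches accept state q1 (live)
  q3 -> reaches {q0, q3, q4}, no accept state (dead)
  q4 -> reaches {q0, q4}, no accept state (dead)

{q0, q3, q4}


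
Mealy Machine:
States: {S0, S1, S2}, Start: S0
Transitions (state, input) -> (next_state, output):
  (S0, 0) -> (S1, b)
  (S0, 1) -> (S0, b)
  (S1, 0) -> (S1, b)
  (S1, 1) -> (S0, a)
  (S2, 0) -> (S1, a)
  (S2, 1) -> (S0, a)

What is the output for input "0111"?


Step-by-step:
  (S0, 0) -> (S1, b)
  (S1, 1) -> (S0, a)
  (S0, 1) -> (S0, b)
  (S0, 1) -> (S0, b)

"babb"


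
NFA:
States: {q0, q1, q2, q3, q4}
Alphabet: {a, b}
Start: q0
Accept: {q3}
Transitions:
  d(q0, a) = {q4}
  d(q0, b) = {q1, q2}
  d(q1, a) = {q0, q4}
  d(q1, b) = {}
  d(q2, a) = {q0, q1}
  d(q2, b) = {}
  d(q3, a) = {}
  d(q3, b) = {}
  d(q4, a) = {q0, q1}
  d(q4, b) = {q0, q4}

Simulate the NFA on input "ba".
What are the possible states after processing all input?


Start: {q0}
  --b--> {q1, q2}
  --a--> {q0, q1, q4}

{q0, q1, q4}


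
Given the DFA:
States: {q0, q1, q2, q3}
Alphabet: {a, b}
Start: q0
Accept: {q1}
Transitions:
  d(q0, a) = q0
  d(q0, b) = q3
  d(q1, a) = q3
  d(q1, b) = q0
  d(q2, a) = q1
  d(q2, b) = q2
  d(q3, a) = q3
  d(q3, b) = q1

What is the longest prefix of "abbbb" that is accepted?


Run the DFA, marking each prefix where the state is accepting:
  "" -> q0 [reject]
  "a" -> q0 [reject]
  "ab" -> q3 [reject]
  "abb" -> q1 [accept]
  "abbb" -> q0 [reject]
  "abbbb" -> q3 [reject]

"abb"


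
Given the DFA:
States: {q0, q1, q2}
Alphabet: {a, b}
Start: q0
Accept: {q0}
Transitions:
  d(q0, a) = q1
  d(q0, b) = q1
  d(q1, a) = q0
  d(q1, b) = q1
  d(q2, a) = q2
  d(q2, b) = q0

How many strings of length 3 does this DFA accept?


Enumerating all length-3 strings:
  "aaa" -> q1 [reject]
  "aab" -> q1 [reject]
  "aba" -> q0 [accept]
  "abb" -> q1 [reject]
  "baa" -> q1 [reject]
  "bab" -> q1 [reject]
  "bba" -> q0 [accept]
  "bbb" -> q1 [reject]

2 out of 8


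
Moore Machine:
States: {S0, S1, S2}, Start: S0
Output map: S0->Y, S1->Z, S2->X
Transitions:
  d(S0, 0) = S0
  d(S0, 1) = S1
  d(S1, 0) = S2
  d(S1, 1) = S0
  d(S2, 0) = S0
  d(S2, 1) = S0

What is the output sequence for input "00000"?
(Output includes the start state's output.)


Start: S0 (output Y)
  --0--> S0 (output Y)
  --0--> S0 (output Y)
  --0--> S0 (output Y)
  --0--> S0 (output Y)
  --0--> S0 (output Y)

"YYYYYY"


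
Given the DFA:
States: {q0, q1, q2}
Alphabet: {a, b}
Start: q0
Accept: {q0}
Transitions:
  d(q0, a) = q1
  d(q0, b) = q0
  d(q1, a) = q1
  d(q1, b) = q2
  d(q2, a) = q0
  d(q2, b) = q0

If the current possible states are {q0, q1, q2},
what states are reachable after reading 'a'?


Apply transition on 'a' from each current state:
  d(q0, a) = q1
  d(q1, a) = q1
  d(q2, a) = q0

{q0, q1}


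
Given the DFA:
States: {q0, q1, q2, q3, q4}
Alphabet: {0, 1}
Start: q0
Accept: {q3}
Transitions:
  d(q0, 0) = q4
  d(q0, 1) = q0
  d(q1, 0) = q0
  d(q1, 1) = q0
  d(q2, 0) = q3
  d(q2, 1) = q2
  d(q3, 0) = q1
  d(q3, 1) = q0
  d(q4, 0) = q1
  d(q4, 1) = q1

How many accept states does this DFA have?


Accept states listed: {q3}
Counting: q3(1)

1


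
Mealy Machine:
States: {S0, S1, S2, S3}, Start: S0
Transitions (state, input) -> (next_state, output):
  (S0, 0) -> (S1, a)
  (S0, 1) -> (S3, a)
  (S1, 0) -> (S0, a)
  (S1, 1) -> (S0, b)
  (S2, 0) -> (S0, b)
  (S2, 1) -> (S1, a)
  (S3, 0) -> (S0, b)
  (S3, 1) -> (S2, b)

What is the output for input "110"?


Step-by-step:
  (S0, 1) -> (S3, a)
  (S3, 1) -> (S2, b)
  (S2, 0) -> (S0, b)

"abb"


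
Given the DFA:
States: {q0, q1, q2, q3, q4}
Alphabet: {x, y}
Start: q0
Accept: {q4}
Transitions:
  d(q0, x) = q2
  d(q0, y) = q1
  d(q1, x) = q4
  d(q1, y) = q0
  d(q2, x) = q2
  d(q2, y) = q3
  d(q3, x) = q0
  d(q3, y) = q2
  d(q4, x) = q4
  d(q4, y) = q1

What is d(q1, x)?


Looking up transition d(q1, x)

q4


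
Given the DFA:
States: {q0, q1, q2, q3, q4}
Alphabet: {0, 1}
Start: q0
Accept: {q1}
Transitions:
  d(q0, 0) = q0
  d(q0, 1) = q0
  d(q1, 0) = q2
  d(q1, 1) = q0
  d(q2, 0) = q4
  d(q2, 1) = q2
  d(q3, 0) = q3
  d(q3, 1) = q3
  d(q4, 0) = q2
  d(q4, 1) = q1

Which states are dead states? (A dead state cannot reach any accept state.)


Forward reachability from each state:
  q0 -> reaches {q0}, no accept state (dead)
  q1 -> reaches accept state q1 (live)
  q2 -> reaches accept state q1 (live)
  q3 -> reaches {q3}, no accept state (dead)
  q4 -> reaches accept state q1 (live)

{q0, q3}


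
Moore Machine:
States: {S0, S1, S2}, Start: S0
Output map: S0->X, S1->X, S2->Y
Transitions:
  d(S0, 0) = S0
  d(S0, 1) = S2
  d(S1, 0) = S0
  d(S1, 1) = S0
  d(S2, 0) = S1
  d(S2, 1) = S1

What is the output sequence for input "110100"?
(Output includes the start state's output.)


Start: S0 (output X)
  --1--> S2 (output Y)
  --1--> S1 (output X)
  --0--> S0 (output X)
  --1--> S2 (output Y)
  --0--> S1 (output X)
  --0--> S0 (output X)

"XYXXYXX"


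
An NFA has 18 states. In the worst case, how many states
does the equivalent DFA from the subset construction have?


Subset construction: one DFA state per subset of NFA states.
2^18 = 262144

262144


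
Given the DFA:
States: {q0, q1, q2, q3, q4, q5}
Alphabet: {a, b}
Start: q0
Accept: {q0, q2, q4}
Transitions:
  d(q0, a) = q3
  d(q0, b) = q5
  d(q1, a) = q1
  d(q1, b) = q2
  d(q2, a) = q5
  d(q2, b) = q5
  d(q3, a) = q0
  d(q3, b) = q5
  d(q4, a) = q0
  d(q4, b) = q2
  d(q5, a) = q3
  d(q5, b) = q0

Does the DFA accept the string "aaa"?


Trace: q0 -> q3 -> q0 -> q3
Final state: q3
Accept states: {q0, q2, q4}

No, rejected (final state q3 is not an accept state)


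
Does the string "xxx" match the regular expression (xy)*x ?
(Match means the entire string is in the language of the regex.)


|string| = 3; first = 'x'; last = 'x'

No, "xxx" does not match (xy)*x


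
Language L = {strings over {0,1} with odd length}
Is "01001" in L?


length = 5; 5 mod 2 = 1

Yes, "01001" is in L


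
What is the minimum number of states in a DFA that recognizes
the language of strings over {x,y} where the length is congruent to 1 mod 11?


States track (length) mod 11.
Need 11 states: one per remainder 0..10; accept = remainder 1.

11


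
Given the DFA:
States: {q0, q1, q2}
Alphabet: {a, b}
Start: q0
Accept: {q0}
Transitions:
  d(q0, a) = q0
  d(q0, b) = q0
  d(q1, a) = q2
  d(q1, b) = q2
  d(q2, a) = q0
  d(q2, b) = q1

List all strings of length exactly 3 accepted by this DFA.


All strings of length 3: 8 total
Accepted: 8

"aaa", "aab", "aba", "abb", "baa", "bab", "bba", "bbb"


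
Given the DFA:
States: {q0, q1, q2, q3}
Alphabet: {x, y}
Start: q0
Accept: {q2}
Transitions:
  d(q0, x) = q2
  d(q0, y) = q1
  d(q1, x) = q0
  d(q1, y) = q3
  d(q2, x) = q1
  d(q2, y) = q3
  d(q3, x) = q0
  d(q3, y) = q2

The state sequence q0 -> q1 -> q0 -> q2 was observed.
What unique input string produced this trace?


Trace back each transition to find the symbol:
  q0 --[y]--> q1
  q1 --[x]--> q0
  q0 --[x]--> q2

"yxx"


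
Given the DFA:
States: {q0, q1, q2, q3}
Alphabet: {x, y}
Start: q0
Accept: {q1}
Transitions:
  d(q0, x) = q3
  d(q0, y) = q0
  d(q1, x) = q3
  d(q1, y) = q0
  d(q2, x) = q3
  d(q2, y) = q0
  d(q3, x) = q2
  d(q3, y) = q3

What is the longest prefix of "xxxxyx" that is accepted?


Run the DFA, marking each prefix where the state is accepting:
  "" -> q0 [reject]
  "x" -> q3 [reject]
  "xx" -> q2 [reject]
  "xxx" -> q3 [reject]
  "xxxx" -> q2 [reject]
  "xxxxy" -> q0 [reject]
  "xxxxyx" -> q3 [reject]

No prefix is accepted


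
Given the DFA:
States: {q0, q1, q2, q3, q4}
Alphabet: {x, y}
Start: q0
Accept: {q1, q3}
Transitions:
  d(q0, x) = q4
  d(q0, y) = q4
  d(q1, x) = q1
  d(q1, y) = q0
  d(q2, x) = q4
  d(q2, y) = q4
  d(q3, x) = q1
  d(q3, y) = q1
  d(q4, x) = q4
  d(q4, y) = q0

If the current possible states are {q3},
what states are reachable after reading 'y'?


Apply transition on 'y' from each current state:
  d(q3, y) = q1

{q1}


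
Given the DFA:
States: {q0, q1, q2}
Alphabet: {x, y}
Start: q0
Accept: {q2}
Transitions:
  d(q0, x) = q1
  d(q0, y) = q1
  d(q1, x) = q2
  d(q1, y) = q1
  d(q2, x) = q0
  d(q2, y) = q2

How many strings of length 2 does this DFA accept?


Enumerating all length-2 strings:
  "xx" -> q2 [accept]
  "xy" -> q1 [reject]
  "yx" -> q2 [accept]
  "yy" -> q1 [reject]

2 out of 4


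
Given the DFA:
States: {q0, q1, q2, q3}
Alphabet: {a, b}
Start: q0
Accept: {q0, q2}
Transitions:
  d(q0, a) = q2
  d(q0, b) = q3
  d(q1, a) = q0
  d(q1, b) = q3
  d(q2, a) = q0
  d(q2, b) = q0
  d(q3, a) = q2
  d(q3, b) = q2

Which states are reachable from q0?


BFS from q0:
  layer 0: {q0}
  layer 1: {q2, q3}

{q0, q2, q3}


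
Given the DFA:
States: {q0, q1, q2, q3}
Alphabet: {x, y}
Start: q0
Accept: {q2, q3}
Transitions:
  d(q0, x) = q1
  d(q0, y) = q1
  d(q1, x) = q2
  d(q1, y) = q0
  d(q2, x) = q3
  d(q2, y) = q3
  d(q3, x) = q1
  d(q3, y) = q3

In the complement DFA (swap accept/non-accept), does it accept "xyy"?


Trace: q0 -> q1 -> q0 -> q1
Final: q1
Original accept: {q2, q3}
Complement: q1 is not in original accept

Yes, complement accepts (original rejects)


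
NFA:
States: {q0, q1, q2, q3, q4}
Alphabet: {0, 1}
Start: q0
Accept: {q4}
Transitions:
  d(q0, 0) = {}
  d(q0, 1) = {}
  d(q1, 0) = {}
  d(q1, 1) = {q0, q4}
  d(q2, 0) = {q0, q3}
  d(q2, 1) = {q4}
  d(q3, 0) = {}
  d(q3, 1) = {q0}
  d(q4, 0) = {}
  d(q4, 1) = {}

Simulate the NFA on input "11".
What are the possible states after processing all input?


Start: {q0}
  --1--> {}
  --1--> {}

{} (empty set, no valid transitions)


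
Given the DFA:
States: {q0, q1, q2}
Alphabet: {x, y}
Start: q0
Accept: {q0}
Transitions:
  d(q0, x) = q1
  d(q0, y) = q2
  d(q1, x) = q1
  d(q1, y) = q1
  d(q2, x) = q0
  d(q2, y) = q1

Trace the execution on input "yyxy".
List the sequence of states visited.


Input: yyxy
d(q0, y) = q2
d(q2, y) = q1
d(q1, x) = q1
d(q1, y) = q1


q0 -> q2 -> q1 -> q1 -> q1


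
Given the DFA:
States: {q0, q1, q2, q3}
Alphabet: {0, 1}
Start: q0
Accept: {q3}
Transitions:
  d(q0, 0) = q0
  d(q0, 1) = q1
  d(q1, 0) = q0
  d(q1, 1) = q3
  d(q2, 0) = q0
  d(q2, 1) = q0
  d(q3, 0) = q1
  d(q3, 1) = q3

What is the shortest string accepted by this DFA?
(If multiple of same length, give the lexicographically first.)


BFS by string length (lex-first path to each state shown):
  len 0: q0<-""
  len 1: q0<-"0", q1<-"1"
  len 2: q0<-"00", q1<-"01", q3<-"11"
Found accept state at length 2.

"11"


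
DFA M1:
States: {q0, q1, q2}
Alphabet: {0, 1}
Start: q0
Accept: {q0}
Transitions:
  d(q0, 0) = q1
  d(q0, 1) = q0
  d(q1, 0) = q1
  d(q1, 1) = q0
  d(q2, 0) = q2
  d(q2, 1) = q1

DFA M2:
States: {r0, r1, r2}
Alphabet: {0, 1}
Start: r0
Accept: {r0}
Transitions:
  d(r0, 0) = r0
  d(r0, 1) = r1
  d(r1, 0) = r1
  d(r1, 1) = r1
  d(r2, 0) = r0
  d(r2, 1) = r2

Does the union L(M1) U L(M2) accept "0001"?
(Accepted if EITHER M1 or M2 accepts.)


M1: final=q0 accepted=True
M2: final=r1 accepted=False

Yes, union accepts


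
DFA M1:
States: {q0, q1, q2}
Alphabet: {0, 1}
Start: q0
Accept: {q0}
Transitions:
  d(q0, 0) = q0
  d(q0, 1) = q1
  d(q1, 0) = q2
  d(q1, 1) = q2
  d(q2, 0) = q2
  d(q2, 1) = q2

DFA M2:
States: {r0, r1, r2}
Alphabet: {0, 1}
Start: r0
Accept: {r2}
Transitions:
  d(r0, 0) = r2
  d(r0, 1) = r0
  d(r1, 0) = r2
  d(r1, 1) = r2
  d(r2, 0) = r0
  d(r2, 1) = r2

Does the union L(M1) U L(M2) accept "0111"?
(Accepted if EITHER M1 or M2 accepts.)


M1: final=q2 accepted=False
M2: final=r2 accepted=True

Yes, union accepts


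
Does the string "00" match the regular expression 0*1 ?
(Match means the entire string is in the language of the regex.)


|string| = 2; first = '0'; last = '0'

No, "00" does not match 0*1


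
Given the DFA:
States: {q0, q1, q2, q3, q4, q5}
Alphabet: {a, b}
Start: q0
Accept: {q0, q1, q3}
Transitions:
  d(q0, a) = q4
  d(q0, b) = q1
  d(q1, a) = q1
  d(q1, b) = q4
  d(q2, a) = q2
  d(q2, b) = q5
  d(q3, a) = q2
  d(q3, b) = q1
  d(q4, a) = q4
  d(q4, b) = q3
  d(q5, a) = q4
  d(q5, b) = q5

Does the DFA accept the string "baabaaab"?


Trace: q0 -> q1 -> q1 -> q1 -> q4 -> q4 -> q4 -> q4 -> q3
Final state: q3
Accept states: {q0, q1, q3}

Yes, accepted (final state q3 is an accept state)


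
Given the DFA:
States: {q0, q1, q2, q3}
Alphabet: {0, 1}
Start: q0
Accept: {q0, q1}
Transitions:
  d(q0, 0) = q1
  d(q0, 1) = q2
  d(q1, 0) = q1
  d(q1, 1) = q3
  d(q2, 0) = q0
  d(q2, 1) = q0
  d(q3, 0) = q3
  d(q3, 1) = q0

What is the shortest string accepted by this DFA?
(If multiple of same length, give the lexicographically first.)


BFS by string length (lex-first path to each state shown):
  len 0: q0<-""
Found accept state at length 0.

"" (empty string)


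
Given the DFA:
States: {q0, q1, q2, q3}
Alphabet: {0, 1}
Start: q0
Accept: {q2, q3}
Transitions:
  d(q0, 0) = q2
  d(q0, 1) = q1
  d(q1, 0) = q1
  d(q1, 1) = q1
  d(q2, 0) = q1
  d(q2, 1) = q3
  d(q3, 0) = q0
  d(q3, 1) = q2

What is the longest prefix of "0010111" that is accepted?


Run the DFA, marking each prefix where the state is accepting:
  "" -> q0 [reject]
  "0" -> q2 [accept]
  "00" -> q1 [reject]
  "001" -> q1 [reject]
  "0010" -> q1 [reject]
  "00101" -> q1 [reject]
  "001011" -> q1 [reject]
  "0010111" -> q1 [reject]

"0"


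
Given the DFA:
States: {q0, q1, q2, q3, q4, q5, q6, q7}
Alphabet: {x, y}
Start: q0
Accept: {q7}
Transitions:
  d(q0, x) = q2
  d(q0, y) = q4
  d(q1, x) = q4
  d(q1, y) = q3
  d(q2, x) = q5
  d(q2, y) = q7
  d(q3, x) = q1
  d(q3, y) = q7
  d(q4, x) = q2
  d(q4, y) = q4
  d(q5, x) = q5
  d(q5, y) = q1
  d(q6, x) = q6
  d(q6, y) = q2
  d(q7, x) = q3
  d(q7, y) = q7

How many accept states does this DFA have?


Accept states listed: {q7}
Counting: q7(1)

1


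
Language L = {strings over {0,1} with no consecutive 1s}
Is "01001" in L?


'11' does not occur

Yes, "01001" is in L


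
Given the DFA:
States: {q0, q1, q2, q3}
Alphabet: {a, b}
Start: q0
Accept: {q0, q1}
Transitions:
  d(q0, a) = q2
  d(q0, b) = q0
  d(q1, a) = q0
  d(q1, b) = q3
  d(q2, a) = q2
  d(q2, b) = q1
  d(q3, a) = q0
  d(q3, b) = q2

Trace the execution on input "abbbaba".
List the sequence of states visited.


Input: abbbaba
d(q0, a) = q2
d(q2, b) = q1
d(q1, b) = q3
d(q3, b) = q2
d(q2, a) = q2
d(q2, b) = q1
d(q1, a) = q0


q0 -> q2 -> q1 -> q3 -> q2 -> q2 -> q1 -> q0


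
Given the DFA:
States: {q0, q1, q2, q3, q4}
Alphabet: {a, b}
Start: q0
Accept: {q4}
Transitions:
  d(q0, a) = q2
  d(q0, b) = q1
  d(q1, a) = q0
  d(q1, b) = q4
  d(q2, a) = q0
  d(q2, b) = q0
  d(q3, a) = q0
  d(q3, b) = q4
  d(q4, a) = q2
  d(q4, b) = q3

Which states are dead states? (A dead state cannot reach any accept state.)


Forward reachability from each state:
  q0 -> reaches accept state q4 (live)
  q1 -> reaches accept state q4 (live)
  q2 -> reaches accept state q4 (live)
  q3 -> reaches accept state q4 (live)
  q4 -> reaches accept state q4 (live)

None (all states can reach an accept state)


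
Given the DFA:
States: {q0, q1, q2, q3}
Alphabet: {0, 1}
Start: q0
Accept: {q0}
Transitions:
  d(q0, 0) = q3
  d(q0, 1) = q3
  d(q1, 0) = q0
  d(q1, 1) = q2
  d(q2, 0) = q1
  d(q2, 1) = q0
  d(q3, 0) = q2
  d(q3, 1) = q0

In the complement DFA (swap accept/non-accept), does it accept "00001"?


Trace: q0 -> q3 -> q2 -> q1 -> q0 -> q3
Final: q3
Original accept: {q0}
Complement: q3 is not in original accept

Yes, complement accepts (original rejects)


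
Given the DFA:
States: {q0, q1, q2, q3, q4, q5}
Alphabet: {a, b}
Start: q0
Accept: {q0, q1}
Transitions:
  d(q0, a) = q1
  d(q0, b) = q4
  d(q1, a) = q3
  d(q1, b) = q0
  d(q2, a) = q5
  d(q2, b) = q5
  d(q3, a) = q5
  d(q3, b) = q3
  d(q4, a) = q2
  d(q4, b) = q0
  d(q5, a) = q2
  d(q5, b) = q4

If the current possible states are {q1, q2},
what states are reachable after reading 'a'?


Apply transition on 'a' from each current state:
  d(q1, a) = q3
  d(q2, a) = q5

{q3, q5}


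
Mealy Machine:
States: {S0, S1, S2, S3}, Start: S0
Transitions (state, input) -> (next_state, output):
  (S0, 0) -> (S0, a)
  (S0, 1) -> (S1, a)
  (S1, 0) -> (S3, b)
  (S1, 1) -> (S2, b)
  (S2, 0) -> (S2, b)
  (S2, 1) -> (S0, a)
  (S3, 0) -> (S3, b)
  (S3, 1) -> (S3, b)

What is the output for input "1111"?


Step-by-step:
  (S0, 1) -> (S1, a)
  (S1, 1) -> (S2, b)
  (S2, 1) -> (S0, a)
  (S0, 1) -> (S1, a)

"abaa"


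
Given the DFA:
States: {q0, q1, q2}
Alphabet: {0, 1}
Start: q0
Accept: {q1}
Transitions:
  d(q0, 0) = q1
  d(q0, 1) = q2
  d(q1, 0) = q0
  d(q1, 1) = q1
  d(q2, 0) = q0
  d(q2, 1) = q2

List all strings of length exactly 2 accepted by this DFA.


All strings of length 2: 4 total
Accepted: 1

"01"


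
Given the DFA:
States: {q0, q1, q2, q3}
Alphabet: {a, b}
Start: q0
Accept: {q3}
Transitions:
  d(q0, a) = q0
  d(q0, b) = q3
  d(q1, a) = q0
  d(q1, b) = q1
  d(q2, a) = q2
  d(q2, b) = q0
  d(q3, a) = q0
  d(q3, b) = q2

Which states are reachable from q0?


BFS from q0:
  layer 0: {q0}
  layer 1: {q3}
  layer 2: {q2}

{q0, q2, q3}


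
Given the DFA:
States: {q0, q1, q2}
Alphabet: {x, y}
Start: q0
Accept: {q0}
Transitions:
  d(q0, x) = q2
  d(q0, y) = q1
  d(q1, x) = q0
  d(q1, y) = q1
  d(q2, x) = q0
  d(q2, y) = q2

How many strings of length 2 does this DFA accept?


Enumerating all length-2 strings:
  "xx" -> q0 [accept]
  "xy" -> q2 [reject]
  "yx" -> q0 [accept]
  "yy" -> q1 [reject]

2 out of 4


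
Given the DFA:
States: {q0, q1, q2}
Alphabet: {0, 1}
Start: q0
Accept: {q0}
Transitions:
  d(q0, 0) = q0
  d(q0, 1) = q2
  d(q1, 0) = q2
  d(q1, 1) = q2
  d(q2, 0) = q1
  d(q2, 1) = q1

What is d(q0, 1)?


Looking up transition d(q0, 1)

q2


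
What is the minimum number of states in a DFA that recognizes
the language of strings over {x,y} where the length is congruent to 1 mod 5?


States track (length) mod 5.
Need 5 states: one per remainder 0..4; accept = remainder 1.

5


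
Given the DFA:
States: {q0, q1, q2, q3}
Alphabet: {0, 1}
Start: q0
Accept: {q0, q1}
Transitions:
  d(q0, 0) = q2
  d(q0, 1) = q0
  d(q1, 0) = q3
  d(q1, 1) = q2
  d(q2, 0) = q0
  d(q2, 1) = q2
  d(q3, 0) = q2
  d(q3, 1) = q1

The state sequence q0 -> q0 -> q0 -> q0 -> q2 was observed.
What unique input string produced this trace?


Trace back each transition to find the symbol:
  q0 --[1]--> q0
  q0 --[1]--> q0
  q0 --[1]--> q0
  q0 --[0]--> q2

"1110"


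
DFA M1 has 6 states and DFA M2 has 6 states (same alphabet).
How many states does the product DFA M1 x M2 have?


Product construction pairs every M1 state with every M2 state.
6 * 6 = 36

36


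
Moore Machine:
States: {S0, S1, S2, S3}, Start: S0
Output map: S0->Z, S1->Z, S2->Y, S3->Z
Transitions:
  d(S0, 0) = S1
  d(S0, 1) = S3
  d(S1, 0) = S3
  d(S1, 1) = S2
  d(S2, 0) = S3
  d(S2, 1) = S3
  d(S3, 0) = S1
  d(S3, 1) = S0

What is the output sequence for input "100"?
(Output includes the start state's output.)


Start: S0 (output Z)
  --1--> S3 (output Z)
  --0--> S1 (output Z)
  --0--> S3 (output Z)

"ZZZZ"


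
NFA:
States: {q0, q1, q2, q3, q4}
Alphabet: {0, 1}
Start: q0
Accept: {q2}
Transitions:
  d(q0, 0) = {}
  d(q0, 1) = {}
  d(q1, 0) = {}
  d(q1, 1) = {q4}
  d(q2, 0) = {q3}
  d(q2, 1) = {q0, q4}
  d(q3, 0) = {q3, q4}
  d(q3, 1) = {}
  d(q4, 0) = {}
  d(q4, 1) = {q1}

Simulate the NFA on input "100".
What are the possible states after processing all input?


Start: {q0}
  --1--> {}
  --0--> {}
  --0--> {}

{} (empty set, no valid transitions)


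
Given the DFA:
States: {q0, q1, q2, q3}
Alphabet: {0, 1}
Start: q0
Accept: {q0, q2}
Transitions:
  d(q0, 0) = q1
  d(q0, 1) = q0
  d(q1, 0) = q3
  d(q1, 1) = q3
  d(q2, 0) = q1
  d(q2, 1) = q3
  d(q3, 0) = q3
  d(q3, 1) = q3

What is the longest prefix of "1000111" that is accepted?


Run the DFA, marking each prefix where the state is accepting:
  "" -> q0 [accept]
  "1" -> q0 [accept]
  "10" -> q1 [reject]
  "100" -> q3 [reject]
  "1000" -> q3 [reject]
  "10001" -> q3 [reject]
  "100011" -> q3 [reject]
  "1000111" -> q3 [reject]

"1"


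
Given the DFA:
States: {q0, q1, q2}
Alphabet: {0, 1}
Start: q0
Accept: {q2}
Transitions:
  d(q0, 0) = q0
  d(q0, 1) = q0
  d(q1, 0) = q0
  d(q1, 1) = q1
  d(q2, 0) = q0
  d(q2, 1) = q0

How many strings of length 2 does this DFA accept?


Enumerating all length-2 strings:
  "00" -> q0 [reject]
  "01" -> q0 [reject]
  "10" -> q0 [reject]
  "11" -> q0 [reject]

0 out of 4


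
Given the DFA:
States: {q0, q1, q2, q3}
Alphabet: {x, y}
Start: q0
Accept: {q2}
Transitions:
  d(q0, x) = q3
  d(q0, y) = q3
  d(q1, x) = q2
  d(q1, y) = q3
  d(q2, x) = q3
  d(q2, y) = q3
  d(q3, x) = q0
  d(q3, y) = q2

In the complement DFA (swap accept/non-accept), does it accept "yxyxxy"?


Trace: q0 -> q3 -> q0 -> q3 -> q0 -> q3 -> q2
Final: q2
Original accept: {q2}
Complement: q2 is in original accept

No, complement rejects (original accepts)


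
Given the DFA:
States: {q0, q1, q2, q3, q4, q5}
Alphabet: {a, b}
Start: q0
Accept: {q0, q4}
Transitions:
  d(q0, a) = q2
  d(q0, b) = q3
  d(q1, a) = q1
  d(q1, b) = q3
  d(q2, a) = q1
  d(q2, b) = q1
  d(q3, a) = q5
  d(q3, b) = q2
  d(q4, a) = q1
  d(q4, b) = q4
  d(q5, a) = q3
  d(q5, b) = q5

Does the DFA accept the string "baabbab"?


Trace: q0 -> q3 -> q5 -> q3 -> q2 -> q1 -> q1 -> q3
Final state: q3
Accept states: {q0, q4}

No, rejected (final state q3 is not an accept state)


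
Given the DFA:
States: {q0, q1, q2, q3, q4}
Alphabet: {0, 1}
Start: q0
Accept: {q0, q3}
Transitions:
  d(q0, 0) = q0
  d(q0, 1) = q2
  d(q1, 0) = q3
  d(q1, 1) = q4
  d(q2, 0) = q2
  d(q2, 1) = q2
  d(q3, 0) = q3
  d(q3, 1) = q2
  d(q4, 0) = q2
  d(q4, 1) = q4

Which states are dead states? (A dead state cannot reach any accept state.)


Forward reachability from each state:
  q0 -> reaches accept state q0 (live)
  q1 -> reaches accept state q3 (live)
  q2 -> reaches {q2}, no accept state (dead)
  q3 -> reaches accept state q3 (live)
  q4 -> reaches {q2, q4}, no accept state (dead)

{q2, q4}


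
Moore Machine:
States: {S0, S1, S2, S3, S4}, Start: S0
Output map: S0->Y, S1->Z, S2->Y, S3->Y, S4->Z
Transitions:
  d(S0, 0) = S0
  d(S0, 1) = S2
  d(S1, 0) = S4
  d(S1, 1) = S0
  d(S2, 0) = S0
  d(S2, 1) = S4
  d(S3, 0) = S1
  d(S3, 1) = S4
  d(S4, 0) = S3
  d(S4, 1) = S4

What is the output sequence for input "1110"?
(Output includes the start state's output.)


Start: S0 (output Y)
  --1--> S2 (output Y)
  --1--> S4 (output Z)
  --1--> S4 (output Z)
  --0--> S3 (output Y)

"YYZZY"


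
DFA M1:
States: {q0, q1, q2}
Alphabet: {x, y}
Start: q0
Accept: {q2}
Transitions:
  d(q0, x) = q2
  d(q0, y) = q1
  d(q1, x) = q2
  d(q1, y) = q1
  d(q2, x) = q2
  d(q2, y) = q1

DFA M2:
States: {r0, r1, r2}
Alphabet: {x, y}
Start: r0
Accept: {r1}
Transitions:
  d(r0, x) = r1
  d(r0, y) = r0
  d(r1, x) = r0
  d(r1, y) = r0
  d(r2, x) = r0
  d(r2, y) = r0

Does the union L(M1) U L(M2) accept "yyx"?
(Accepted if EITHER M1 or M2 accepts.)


M1: final=q2 accepted=True
M2: final=r1 accepted=True

Yes, union accepts


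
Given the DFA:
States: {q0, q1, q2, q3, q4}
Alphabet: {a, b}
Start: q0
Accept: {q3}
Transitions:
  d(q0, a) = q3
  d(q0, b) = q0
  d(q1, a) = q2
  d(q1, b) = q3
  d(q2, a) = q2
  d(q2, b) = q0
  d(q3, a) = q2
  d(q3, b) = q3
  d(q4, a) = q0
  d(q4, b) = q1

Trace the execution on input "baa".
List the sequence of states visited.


Input: baa
d(q0, b) = q0
d(q0, a) = q3
d(q3, a) = q2


q0 -> q0 -> q3 -> q2


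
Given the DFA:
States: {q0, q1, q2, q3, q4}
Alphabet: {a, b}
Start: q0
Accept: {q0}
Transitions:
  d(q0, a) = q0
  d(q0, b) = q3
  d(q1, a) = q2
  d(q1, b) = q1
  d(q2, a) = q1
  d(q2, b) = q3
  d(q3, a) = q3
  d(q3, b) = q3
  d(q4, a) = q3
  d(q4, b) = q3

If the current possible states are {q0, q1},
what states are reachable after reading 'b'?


Apply transition on 'b' from each current state:
  d(q0, b) = q3
  d(q1, b) = q1

{q1, q3}


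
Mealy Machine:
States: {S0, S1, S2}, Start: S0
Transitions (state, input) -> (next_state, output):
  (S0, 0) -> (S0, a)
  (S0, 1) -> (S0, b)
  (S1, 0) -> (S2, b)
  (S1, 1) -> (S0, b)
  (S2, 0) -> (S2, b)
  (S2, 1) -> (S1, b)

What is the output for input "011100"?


Step-by-step:
  (S0, 0) -> (S0, a)
  (S0, 1) -> (S0, b)
  (S0, 1) -> (S0, b)
  (S0, 1) -> (S0, b)
  (S0, 0) -> (S0, a)
  (S0, 0) -> (S0, a)

"abbbaa"


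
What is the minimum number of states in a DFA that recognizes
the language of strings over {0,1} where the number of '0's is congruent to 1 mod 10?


States track (count of '0') mod 10.
Need 10 states: one per remainder 0..9; accept = remainder 1.

10


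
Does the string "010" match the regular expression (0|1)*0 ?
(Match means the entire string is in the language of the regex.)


|string| = 3; first = '0'; last = '0'

Yes, "010" matches (0|1)*0


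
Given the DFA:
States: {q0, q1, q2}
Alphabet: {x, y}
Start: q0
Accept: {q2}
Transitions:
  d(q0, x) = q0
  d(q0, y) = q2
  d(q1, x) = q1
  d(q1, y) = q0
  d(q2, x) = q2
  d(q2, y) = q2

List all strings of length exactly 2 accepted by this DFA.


All strings of length 2: 4 total
Accepted: 3

"xy", "yx", "yy"


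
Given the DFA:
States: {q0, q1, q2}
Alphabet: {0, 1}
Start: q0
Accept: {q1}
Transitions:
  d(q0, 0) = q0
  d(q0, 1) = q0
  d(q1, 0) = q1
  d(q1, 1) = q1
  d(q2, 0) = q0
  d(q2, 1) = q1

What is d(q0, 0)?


Looking up transition d(q0, 0)

q0


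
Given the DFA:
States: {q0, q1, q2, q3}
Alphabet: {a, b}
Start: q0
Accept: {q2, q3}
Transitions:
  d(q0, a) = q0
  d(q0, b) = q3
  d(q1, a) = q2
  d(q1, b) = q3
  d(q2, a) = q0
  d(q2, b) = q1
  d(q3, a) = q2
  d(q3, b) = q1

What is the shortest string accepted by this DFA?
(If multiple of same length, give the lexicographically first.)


BFS by string length (lex-first path to each state shown):
  len 0: q0<-""
  len 1: q0<-"a", q3<-"b"
Found accept state at length 1.

"b"


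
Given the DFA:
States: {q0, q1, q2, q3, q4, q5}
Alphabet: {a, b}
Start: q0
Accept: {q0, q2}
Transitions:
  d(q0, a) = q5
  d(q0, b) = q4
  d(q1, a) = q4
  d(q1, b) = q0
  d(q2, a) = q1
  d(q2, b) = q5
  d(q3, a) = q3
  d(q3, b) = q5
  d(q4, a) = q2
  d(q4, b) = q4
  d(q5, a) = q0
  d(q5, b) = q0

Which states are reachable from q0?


BFS from q0:
  layer 0: {q0}
  layer 1: {q4, q5}
  layer 2: {q2}
  layer 3: {q1}

{q0, q1, q2, q4, q5}


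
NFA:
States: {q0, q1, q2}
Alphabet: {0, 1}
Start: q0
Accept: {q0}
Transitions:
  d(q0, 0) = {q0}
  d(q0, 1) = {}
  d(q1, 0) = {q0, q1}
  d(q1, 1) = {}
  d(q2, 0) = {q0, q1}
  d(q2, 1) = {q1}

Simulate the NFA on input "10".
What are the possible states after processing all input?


Start: {q0}
  --1--> {}
  --0--> {}

{} (empty set, no valid transitions)


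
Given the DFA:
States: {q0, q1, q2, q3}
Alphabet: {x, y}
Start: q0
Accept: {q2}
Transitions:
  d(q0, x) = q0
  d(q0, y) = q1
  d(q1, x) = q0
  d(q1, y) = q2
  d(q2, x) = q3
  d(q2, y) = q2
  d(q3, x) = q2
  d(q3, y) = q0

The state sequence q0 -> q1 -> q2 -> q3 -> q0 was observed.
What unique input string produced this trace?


Trace back each transition to find the symbol:
  q0 --[y]--> q1
  q1 --[y]--> q2
  q2 --[x]--> q3
  q3 --[y]--> q0

"yyxy"


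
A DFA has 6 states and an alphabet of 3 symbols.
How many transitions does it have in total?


Each state has exactly one transition per symbol.
6 * 3 = 18

18


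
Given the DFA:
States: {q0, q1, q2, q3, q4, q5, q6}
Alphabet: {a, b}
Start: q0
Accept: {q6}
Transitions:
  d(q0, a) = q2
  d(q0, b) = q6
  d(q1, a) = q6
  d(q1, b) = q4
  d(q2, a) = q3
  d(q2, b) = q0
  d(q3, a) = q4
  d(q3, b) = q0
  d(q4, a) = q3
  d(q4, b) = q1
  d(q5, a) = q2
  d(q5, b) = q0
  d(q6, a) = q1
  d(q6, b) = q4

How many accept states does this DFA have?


Accept states listed: {q6}
Counting: q6(1)

1


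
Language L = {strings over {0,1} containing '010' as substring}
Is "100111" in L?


'010' does not occur

No, "100111" is not in L


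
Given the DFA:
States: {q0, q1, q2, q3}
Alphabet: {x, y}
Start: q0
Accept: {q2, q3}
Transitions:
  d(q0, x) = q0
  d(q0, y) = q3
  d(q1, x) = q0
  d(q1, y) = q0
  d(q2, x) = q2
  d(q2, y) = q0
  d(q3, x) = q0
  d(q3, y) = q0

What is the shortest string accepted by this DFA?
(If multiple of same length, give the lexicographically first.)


BFS by string length (lex-first path to each state shown):
  len 0: q0<-""
  len 1: q0<-"x", q3<-"y"
Found accept state at length 1.

"y"


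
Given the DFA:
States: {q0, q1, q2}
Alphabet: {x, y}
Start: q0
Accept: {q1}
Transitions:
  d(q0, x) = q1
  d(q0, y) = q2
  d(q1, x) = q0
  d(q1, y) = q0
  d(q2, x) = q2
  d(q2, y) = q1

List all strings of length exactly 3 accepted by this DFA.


All strings of length 3: 8 total
Accepted: 3

"xxx", "xyx", "yxy"


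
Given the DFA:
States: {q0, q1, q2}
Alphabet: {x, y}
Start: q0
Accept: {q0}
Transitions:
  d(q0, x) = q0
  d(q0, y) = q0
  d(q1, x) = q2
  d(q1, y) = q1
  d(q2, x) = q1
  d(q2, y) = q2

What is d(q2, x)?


Looking up transition d(q2, x)

q1


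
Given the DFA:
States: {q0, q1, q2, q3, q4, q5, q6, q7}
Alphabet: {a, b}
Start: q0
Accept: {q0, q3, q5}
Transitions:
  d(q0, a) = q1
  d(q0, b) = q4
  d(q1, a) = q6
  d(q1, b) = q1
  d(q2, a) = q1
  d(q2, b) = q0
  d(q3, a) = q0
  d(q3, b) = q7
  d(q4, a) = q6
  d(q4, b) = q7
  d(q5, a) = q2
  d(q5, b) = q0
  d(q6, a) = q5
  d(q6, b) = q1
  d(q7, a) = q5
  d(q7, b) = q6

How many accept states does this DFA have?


Accept states listed: {q0, q3, q5}
Counting: q0(1) q3(2) q5(3)

3


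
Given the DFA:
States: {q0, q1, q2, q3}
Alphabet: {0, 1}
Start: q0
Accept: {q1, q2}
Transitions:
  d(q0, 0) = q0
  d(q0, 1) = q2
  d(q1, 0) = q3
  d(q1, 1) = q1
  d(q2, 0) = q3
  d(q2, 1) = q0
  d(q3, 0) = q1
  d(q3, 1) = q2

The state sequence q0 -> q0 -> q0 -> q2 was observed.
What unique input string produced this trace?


Trace back each transition to find the symbol:
  q0 --[0]--> q0
  q0 --[0]--> q0
  q0 --[1]--> q2

"001"


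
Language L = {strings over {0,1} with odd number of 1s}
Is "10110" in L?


count('1') = 3; 3 mod 2 = 1

Yes, "10110" is in L


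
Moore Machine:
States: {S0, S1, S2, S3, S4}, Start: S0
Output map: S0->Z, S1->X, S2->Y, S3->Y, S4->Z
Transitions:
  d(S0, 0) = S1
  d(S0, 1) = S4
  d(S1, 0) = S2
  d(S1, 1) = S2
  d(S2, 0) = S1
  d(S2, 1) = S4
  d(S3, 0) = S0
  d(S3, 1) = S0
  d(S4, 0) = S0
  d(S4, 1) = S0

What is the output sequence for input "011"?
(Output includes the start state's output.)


Start: S0 (output Z)
  --0--> S1 (output X)
  --1--> S2 (output Y)
  --1--> S4 (output Z)

"ZXYZ"


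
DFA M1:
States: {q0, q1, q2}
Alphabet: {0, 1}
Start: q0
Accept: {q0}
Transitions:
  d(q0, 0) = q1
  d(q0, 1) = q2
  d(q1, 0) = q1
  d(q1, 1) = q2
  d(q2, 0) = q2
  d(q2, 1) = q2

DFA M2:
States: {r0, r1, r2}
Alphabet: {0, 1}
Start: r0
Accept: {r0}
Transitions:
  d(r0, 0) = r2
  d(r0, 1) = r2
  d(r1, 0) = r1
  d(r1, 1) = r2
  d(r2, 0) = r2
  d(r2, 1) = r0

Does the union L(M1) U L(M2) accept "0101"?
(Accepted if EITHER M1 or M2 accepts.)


M1: final=q2 accepted=False
M2: final=r0 accepted=True

Yes, union accepts


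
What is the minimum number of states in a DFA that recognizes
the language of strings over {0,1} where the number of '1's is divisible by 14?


States track (count of '1') mod 14.
Need 14 states: one per remainder 0..13; accept = remainder 0.

14


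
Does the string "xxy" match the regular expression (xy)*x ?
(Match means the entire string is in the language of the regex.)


|string| = 3; first = 'x'; last = 'y'

No, "xxy" does not match (xy)*x


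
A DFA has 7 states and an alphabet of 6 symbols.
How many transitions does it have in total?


Each state has exactly one transition per symbol.
7 * 6 = 42

42


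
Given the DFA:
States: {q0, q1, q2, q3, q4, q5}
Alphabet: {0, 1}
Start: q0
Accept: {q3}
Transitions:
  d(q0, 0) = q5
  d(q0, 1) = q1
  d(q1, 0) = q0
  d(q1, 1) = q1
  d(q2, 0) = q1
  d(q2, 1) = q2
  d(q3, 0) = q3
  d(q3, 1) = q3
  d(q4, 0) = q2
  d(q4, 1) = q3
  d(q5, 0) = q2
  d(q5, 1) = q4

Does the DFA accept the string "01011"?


Trace: q0 -> q5 -> q4 -> q2 -> q2 -> q2
Final state: q2
Accept states: {q3}

No, rejected (final state q2 is not an accept state)
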